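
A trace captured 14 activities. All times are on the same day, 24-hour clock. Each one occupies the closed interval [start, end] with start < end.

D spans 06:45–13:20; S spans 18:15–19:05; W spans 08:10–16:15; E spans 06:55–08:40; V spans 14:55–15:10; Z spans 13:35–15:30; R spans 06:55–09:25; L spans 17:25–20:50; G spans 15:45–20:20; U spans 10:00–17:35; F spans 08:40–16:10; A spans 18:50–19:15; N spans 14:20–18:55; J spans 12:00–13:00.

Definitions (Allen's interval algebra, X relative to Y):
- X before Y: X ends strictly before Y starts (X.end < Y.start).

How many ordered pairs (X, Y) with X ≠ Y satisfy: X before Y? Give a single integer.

48

Checking all 182 ordered pairs for relation 'before'; matching pairs in alphabetical order:
(D, A): D before A ✓
(D, G): D before G ✓
(D, L): D before L ✓
(D, N): D before N ✓
(D, S): D before S ✓
(D, V): D before V ✓
(D, Z): D before Z ✓
(E, A): E before A ✓
(E, G): E before G ✓
(E, J): E before J ✓
(E, L): E before L ✓
(E, N): E before N ✓
(E, S): E before S ✓
(E, U): E before U ✓
(E, V): E before V ✓
(E, Z): E before Z ✓
(F, A): F before A ✓
(F, L): F before L ✓
(F, S): F before S ✓
(J, A): J before A ✓
(J, G): J before G ✓
(J, L): J before L ✓
(J, N): J before N ✓
(J, S): J before S ✓
... plus 24 further pairs not listed.
Count: 48.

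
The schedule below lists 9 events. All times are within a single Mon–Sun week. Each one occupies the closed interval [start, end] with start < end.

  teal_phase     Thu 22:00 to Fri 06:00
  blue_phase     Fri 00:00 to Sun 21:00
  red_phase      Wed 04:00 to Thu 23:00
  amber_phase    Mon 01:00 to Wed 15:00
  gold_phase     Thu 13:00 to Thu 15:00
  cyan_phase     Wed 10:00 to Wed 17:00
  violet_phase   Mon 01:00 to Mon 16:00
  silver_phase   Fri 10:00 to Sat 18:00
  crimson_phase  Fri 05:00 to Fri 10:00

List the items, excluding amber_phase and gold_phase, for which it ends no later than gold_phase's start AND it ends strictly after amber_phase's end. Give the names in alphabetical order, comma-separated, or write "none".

cyan_phase

Conditions: its end is no later than gold_phase's start (X.end <= Thu 13:00) AND its end is strictly after amber_phase's end (X.end > Wed 15:00).
blue_phase: end Sun 21:00 <= Thu 13:00? ✗; end Sun 21:00 > Wed 15:00? ✓ → no.
crimson_phase: end Fri 10:00 <= Thu 13:00? ✗; end Fri 10:00 > Wed 15:00? ✓ → no.
cyan_phase: end Wed 17:00 <= Thu 13:00? ✓; end Wed 17:00 > Wed 15:00? ✓ → yes.
red_phase: end Thu 23:00 <= Thu 13:00? ✗; end Thu 23:00 > Wed 15:00? ✓ → no.
silver_phase: end Sat 18:00 <= Thu 13:00? ✗; end Sat 18:00 > Wed 15:00? ✓ → no.
teal_phase: end Fri 06:00 <= Thu 13:00? ✗; end Fri 06:00 > Wed 15:00? ✓ → no.
violet_phase: end Mon 16:00 <= Thu 13:00? ✓; end Mon 16:00 > Wed 15:00? ✗ → no.
Result: cyan_phase.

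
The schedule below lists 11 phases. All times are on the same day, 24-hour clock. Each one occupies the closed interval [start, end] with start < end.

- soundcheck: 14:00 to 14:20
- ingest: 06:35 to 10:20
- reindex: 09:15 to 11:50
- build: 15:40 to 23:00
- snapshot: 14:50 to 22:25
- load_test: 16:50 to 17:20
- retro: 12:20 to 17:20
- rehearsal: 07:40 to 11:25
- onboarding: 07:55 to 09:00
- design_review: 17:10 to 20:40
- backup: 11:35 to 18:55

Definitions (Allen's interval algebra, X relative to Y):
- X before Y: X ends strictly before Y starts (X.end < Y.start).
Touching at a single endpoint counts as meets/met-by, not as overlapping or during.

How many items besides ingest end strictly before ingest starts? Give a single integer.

Target ingest = [06:35, 10:20].
backup [11:35, 18:55] → after → no.
build [15:40, 23:00] → after → no.
design_review [17:10, 20:40] → after → no.
load_test [16:50, 17:20] → after → no.
onboarding [07:55, 09:00] → during → no.
rehearsal [07:40, 11:25] → overlapped-by → no.
reindex [09:15, 11:50] → overlapped-by → no.
retro [12:20, 17:20] → after → no.
snapshot [14:50, 22:25] → after → no.
soundcheck [14:00, 14:20] → after → no.
Total: 0.

0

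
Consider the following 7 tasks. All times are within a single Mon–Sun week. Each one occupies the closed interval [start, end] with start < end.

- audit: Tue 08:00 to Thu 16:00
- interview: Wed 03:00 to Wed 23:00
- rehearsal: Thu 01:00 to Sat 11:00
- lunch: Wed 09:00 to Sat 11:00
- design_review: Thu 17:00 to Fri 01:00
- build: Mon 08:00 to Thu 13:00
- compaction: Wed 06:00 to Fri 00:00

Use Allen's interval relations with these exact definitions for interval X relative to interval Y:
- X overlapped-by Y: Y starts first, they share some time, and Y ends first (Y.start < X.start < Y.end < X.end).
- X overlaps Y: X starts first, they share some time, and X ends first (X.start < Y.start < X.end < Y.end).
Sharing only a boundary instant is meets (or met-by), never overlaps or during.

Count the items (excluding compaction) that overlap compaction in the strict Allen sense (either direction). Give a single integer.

Target compaction = [Wed 06:00, Fri 00:00].
audit [Tue 08:00, Thu 16:00] → overlaps → counts.
build [Mon 08:00, Thu 13:00] → overlaps → counts.
design_review [Thu 17:00, Fri 01:00] → overlapped-by → counts.
interview [Wed 03:00, Wed 23:00] → overlaps → counts.
lunch [Wed 09:00, Sat 11:00] → overlapped-by → counts.
rehearsal [Thu 01:00, Sat 11:00] → overlapped-by → counts.
Total: 6.

6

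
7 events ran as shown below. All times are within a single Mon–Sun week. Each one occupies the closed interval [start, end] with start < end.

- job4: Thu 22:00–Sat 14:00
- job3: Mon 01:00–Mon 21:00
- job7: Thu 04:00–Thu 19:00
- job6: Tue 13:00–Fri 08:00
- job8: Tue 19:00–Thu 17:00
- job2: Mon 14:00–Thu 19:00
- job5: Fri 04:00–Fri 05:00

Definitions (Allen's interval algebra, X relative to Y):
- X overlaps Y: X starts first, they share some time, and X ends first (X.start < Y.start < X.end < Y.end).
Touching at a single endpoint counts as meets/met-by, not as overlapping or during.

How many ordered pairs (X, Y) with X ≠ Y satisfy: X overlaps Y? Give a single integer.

4

Checking all 42 ordered pairs for relation 'overlaps'; matching pairs in alphabetical order:
(job2, job6): job2 overlaps job6 ✓
(job3, job2): job3 overlaps job2 ✓
(job6, job4): job6 overlaps job4 ✓
(job8, job7): job8 overlaps job7 ✓
Count: 4.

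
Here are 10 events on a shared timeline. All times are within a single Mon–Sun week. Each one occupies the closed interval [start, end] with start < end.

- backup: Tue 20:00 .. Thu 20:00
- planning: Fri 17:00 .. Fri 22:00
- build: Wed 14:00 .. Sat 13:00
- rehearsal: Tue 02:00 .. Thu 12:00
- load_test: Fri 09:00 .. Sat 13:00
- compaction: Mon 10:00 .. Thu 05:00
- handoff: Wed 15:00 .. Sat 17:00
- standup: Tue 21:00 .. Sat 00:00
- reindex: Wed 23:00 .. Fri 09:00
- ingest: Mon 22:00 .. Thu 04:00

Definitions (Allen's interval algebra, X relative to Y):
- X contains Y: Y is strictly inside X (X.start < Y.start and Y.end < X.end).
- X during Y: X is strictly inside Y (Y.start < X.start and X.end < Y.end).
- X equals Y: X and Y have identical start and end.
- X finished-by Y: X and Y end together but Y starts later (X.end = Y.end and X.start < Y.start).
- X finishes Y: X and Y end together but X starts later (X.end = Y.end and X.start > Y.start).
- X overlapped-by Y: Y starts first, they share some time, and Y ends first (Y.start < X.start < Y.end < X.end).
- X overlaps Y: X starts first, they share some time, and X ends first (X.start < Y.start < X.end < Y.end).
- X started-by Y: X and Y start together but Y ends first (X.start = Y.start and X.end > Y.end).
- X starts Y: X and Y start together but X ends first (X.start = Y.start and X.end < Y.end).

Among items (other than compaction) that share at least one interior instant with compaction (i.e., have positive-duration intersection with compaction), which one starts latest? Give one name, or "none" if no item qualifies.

Target compaction = [Mon 10:00, Thu 05:00].
backup [Tue 20:00, Thu 20:00] → overlapped-by → candidate.
build [Wed 14:00, Sat 13:00] → overlapped-by → candidate.
handoff [Wed 15:00, Sat 17:00] → overlapped-by → candidate.
ingest [Mon 22:00, Thu 04:00] → during → candidate.
load_test [Fri 09:00, Sat 13:00] → after → excluded.
planning [Fri 17:00, Fri 22:00] → after → excluded.
rehearsal [Tue 02:00, Thu 12:00] → overlapped-by → candidate.
reindex [Wed 23:00, Fri 09:00] → overlapped-by → candidate.
standup [Tue 21:00, Sat 00:00] → overlapped-by → candidate.
Among candidates, latest start is Wed 23:00 → reindex.

reindex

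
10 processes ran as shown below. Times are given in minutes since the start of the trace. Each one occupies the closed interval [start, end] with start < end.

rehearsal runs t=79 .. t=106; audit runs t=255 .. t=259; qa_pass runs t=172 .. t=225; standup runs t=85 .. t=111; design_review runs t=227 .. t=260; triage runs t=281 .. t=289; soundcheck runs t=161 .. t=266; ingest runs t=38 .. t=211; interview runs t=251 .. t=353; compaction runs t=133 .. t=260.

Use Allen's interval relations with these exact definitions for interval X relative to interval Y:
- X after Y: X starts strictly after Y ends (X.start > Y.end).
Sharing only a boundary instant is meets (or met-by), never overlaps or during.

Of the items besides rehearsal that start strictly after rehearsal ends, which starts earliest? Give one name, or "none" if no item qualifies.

compaction

Target rehearsal = [t=79, t=106].
audit [t=255, t=259] → after → candidate.
compaction [t=133, t=260] → after → candidate.
design_review [t=227, t=260] → after → candidate.
ingest [t=38, t=211] → contains → excluded.
interview [t=251, t=353] → after → candidate.
qa_pass [t=172, t=225] → after → candidate.
soundcheck [t=161, t=266] → after → candidate.
standup [t=85, t=111] → overlapped-by → excluded.
triage [t=281, t=289] → after → candidate.
Among candidates, earliest start is t=133 → compaction.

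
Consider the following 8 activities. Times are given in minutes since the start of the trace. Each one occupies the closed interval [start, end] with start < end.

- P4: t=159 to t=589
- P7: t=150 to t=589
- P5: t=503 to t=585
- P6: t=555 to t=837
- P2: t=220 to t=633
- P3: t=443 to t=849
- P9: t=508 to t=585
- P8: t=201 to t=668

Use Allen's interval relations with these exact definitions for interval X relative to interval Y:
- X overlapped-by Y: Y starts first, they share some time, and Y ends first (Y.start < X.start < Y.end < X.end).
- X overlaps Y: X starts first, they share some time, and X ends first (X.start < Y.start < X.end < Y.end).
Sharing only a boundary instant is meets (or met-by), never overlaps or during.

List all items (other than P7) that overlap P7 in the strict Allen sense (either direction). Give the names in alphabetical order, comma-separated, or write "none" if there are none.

Target P7 = [t=150, t=589].
P2 [t=220, t=633] → overlapped-by → yes.
P3 [t=443, t=849] → overlapped-by → yes.
P4 [t=159, t=589] → finishes → no.
P5 [t=503, t=585] → during → no.
P6 [t=555, t=837] → overlapped-by → yes.
P8 [t=201, t=668] → overlapped-by → yes.
P9 [t=508, t=585] → during → no.
Result: P2, P3, P6, P8.

P2, P3, P6, P8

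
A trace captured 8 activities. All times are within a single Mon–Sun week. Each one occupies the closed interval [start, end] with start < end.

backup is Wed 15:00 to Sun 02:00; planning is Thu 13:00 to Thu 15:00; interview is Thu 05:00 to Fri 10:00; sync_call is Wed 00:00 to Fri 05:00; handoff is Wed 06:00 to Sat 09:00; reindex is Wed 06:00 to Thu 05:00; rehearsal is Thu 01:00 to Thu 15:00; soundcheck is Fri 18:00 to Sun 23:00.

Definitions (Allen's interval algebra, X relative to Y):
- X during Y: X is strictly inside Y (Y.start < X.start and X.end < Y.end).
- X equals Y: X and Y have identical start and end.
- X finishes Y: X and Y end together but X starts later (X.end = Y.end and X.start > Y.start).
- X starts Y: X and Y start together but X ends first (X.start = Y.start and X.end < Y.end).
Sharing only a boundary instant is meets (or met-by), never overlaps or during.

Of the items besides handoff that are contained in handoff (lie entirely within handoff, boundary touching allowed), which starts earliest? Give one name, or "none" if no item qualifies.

reindex

Target handoff = [Wed 06:00, Sat 09:00].
backup [Wed 15:00, Sun 02:00] → overlapped-by → excluded.
interview [Thu 05:00, Fri 10:00] → during → candidate.
planning [Thu 13:00, Thu 15:00] → during → candidate.
rehearsal [Thu 01:00, Thu 15:00] → during → candidate.
reindex [Wed 06:00, Thu 05:00] → starts → candidate.
soundcheck [Fri 18:00, Sun 23:00] → overlapped-by → excluded.
sync_call [Wed 00:00, Fri 05:00] → overlaps → excluded.
Among candidates, earliest start is Wed 06:00 → reindex.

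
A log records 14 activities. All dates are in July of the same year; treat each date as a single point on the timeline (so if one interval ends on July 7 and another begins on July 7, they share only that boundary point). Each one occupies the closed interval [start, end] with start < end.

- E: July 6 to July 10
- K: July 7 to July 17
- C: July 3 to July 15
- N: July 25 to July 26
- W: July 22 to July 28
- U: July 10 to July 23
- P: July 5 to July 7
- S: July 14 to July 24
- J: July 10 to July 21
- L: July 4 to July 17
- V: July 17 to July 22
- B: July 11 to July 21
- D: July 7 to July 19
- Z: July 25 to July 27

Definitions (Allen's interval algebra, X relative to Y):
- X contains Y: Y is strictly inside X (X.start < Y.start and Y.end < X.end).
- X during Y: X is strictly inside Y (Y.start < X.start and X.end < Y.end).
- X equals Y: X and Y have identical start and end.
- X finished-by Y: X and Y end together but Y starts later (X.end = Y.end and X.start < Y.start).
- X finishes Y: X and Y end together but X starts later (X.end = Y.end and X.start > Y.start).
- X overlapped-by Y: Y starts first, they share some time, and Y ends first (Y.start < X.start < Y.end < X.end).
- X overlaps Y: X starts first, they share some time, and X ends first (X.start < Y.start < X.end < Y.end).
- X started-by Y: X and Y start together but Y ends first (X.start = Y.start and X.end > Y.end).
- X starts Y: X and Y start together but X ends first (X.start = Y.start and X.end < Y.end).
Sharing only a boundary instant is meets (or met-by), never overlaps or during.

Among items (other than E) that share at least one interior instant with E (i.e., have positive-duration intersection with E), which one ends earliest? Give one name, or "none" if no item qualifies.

Target E = [July 6, July 10].
B [July 11, July 21] → after → excluded.
C [July 3, July 15] → contains → candidate.
D [July 7, July 19] → overlapped-by → candidate.
J [July 10, July 21] → met-by → excluded.
K [July 7, July 17] → overlapped-by → candidate.
L [July 4, July 17] → contains → candidate.
N [July 25, July 26] → after → excluded.
P [July 5, July 7] → overlaps → candidate.
S [July 14, July 24] → after → excluded.
U [July 10, July 23] → met-by → excluded.
V [July 17, July 22] → after → excluded.
W [July 22, July 28] → after → excluded.
Z [July 25, July 27] → after → excluded.
Among candidates, earliest end is July 7 → P.

P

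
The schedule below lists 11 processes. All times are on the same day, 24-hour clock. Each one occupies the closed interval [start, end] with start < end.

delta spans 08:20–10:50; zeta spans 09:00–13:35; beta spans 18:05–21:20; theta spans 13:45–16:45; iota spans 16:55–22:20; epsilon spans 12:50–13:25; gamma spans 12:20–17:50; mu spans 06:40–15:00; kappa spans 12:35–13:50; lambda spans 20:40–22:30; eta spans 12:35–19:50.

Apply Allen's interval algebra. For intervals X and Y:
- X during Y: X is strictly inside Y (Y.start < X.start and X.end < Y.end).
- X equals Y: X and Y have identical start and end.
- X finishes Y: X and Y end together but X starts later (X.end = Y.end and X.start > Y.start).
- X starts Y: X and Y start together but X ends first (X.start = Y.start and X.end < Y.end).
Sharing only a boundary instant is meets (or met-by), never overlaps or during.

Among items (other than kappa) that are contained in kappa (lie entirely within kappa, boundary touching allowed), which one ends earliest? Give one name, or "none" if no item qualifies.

Target kappa = [12:35, 13:50].
beta [18:05, 21:20] → after → excluded.
delta [08:20, 10:50] → before → excluded.
epsilon [12:50, 13:25] → during → candidate.
eta [12:35, 19:50] → started-by → excluded.
gamma [12:20, 17:50] → contains → excluded.
iota [16:55, 22:20] → after → excluded.
lambda [20:40, 22:30] → after → excluded.
mu [06:40, 15:00] → contains → excluded.
theta [13:45, 16:45] → overlapped-by → excluded.
zeta [09:00, 13:35] → overlaps → excluded.
Among candidates, earliest end is 13:25 → epsilon.

epsilon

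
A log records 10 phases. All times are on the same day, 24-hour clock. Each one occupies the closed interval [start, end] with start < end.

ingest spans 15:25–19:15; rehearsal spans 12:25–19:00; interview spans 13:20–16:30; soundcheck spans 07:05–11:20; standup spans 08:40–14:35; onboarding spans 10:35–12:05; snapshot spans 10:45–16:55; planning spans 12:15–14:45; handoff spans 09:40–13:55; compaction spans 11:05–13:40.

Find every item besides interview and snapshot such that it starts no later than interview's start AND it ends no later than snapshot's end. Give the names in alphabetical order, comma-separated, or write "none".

Conditions: its start is no later than interview's start (X.start <= 13:20) AND its end is no later than snapshot's end (X.end <= 16:55).
compaction: start 11:05 <= 13:20? ✓; end 13:40 <= 16:55? ✓ → yes.
handoff: start 09:40 <= 13:20? ✓; end 13:55 <= 16:55? ✓ → yes.
ingest: start 15:25 <= 13:20? ✗; end 19:15 <= 16:55? ✗ → no.
onboarding: start 10:35 <= 13:20? ✓; end 12:05 <= 16:55? ✓ → yes.
planning: start 12:15 <= 13:20? ✓; end 14:45 <= 16:55? ✓ → yes.
rehearsal: start 12:25 <= 13:20? ✓; end 19:00 <= 16:55? ✗ → no.
soundcheck: start 07:05 <= 13:20? ✓; end 11:20 <= 16:55? ✓ → yes.
standup: start 08:40 <= 13:20? ✓; end 14:35 <= 16:55? ✓ → yes.
Result: compaction, handoff, onboarding, planning, soundcheck, standup.

compaction, handoff, onboarding, planning, soundcheck, standup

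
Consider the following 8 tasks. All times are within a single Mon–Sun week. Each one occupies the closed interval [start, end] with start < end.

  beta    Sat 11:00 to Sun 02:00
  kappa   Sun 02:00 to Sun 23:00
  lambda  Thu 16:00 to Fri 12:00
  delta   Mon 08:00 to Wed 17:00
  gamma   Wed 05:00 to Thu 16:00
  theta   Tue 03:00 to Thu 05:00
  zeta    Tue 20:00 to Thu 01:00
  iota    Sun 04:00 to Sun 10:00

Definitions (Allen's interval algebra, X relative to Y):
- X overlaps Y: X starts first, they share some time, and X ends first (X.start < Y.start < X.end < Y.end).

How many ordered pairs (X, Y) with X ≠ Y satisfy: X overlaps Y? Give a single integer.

5

Checking all 56 ordered pairs for relation 'overlaps'; matching pairs in alphabetical order:
(delta, gamma): delta overlaps gamma ✓
(delta, theta): delta overlaps theta ✓
(delta, zeta): delta overlaps zeta ✓
(theta, gamma): theta overlaps gamma ✓
(zeta, gamma): zeta overlaps gamma ✓
Count: 5.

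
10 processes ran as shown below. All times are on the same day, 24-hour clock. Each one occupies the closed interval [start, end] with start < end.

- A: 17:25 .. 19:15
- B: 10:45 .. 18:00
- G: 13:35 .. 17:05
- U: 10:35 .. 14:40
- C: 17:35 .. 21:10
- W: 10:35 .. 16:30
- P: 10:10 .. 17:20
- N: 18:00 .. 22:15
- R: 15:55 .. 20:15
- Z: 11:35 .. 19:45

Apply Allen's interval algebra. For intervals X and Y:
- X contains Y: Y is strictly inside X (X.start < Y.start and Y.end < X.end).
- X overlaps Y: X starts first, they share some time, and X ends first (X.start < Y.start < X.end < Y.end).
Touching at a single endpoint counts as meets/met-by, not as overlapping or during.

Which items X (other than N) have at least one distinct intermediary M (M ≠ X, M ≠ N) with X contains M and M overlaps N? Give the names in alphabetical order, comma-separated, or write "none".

Target N = [18:00, 22:15].
Intermediaries M with M overlaps N: A, C, R, Z.
Via A — items with X contains A: R, Z.
Via C — items with X contains C: none.
Via R — items with X contains R: none.
Via Z — items with X contains Z: none.
Union: R, Z.

R, Z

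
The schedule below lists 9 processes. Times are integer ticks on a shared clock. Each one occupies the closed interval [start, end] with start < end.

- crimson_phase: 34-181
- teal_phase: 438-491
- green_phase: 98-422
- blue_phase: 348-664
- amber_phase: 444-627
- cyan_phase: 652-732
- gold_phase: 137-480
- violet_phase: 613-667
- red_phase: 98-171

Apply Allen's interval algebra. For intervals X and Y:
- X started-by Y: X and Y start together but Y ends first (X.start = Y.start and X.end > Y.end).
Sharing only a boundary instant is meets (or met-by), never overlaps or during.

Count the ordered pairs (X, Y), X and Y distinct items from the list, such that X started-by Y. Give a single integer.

Checking all 72 ordered pairs for relation 'started-by'; matching pairs in alphabetical order:
(green_phase, red_phase): green_phase started-by red_phase ✓
Count: 1.

1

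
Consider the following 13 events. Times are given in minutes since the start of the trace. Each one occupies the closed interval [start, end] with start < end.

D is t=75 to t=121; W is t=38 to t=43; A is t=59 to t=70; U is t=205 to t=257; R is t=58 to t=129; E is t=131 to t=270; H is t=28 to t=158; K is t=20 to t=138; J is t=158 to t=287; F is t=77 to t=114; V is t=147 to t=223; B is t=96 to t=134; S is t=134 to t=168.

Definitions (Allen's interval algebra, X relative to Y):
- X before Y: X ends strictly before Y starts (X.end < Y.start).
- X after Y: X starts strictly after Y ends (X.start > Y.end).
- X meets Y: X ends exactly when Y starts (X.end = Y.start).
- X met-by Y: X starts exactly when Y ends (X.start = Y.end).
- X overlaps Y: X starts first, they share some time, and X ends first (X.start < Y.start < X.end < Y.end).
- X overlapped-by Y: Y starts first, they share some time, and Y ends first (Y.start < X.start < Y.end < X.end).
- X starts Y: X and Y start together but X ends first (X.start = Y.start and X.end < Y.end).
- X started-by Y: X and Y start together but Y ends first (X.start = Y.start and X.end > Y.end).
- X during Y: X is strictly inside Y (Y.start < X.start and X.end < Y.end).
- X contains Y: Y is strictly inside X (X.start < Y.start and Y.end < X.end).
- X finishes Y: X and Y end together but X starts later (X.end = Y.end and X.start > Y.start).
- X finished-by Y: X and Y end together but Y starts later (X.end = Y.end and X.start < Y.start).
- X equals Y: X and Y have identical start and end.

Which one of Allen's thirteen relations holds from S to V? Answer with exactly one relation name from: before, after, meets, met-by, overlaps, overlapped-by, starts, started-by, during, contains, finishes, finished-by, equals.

overlaps

S = [t=134, t=168]; V = [t=147, t=223].
Compare endpoints: S.start < V.start, S.start < V.end, S.end > V.start, S.end < V.end.
That pattern is 'overlaps'.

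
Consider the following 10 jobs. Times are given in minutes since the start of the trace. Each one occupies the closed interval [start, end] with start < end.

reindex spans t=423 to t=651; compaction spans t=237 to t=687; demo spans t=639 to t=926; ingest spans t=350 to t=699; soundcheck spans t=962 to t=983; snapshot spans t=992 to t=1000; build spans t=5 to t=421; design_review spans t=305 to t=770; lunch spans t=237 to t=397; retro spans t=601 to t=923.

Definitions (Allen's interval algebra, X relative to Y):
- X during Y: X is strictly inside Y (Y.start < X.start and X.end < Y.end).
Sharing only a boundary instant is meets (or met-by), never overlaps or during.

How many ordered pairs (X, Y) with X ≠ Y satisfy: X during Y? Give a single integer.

Checking all 90 ordered pairs for relation 'during'; matching pairs in alphabetical order:
(ingest, design_review): ingest during design_review ✓
(lunch, build): lunch during build ✓
(reindex, compaction): reindex during compaction ✓
(reindex, design_review): reindex during design_review ✓
(reindex, ingest): reindex during ingest ✓
Count: 5.

5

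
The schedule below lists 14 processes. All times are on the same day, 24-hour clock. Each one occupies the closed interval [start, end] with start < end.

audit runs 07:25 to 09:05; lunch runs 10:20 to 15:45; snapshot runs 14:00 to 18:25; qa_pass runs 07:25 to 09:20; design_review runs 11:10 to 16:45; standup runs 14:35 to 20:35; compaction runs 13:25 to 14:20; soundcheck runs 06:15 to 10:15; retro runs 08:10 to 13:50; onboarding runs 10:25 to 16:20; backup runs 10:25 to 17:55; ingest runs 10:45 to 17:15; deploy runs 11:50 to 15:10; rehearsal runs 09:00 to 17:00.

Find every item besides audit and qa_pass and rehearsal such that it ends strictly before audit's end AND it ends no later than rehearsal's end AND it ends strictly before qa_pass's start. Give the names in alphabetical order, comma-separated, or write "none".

Conditions: its end is strictly before audit's end (X.end < 09:05) AND its end is no later than rehearsal's end (X.end <= 17:00) AND its end is strictly before qa_pass's start (X.end < 07:25).
backup: end 17:55 < 09:05? ✗; end 17:55 <= 17:00? ✗; end 17:55 < 07:25? ✗ → no.
compaction: end 14:20 < 09:05? ✗; end 14:20 <= 17:00? ✓; end 14:20 < 07:25? ✗ → no.
deploy: end 15:10 < 09:05? ✗; end 15:10 <= 17:00? ✓; end 15:10 < 07:25? ✗ → no.
design_review: end 16:45 < 09:05? ✗; end 16:45 <= 17:00? ✓; end 16:45 < 07:25? ✗ → no.
ingest: end 17:15 < 09:05? ✗; end 17:15 <= 17:00? ✗; end 17:15 < 07:25? ✗ → no.
lunch: end 15:45 < 09:05? ✗; end 15:45 <= 17:00? ✓; end 15:45 < 07:25? ✗ → no.
onboarding: end 16:20 < 09:05? ✗; end 16:20 <= 17:00? ✓; end 16:20 < 07:25? ✗ → no.
retro: end 13:50 < 09:05? ✗; end 13:50 <= 17:00? ✓; end 13:50 < 07:25? ✗ → no.
snapshot: end 18:25 < 09:05? ✗; end 18:25 <= 17:00? ✗; end 18:25 < 07:25? ✗ → no.
soundcheck: end 10:15 < 09:05? ✗; end 10:15 <= 17:00? ✓; end 10:15 < 07:25? ✗ → no.
standup: end 20:35 < 09:05? ✗; end 20:35 <= 17:00? ✗; end 20:35 < 07:25? ✗ → no.
Result: none.

none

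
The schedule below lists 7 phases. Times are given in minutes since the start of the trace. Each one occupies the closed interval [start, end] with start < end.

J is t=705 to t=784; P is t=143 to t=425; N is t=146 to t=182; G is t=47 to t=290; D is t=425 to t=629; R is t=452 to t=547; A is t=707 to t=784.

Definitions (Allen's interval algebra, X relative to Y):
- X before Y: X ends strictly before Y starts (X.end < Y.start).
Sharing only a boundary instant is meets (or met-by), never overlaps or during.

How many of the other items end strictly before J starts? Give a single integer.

5

Target J = [t=705, t=784].
A [t=707, t=784] → finishes → no.
D [t=425, t=629] → before → counts.
G [t=47, t=290] → before → counts.
N [t=146, t=182] → before → counts.
P [t=143, t=425] → before → counts.
R [t=452, t=547] → before → counts.
Total: 5.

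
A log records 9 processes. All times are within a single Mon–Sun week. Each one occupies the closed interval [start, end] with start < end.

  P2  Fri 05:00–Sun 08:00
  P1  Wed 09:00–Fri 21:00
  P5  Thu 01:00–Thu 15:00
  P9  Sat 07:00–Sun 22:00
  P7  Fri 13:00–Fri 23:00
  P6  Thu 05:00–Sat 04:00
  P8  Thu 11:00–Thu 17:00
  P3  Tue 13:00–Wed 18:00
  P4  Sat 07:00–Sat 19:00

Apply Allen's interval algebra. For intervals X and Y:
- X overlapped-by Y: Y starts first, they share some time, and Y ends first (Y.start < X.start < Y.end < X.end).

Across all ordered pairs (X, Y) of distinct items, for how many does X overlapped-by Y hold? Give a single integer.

Checking all 72 ordered pairs for relation 'overlapped-by'; matching pairs in alphabetical order:
(P1, P3): P1 overlapped-by P3 ✓
(P2, P1): P2 overlapped-by P1 ✓
(P2, P6): P2 overlapped-by P6 ✓
(P6, P1): P6 overlapped-by P1 ✓
(P6, P5): P6 overlapped-by P5 ✓
(P7, P1): P7 overlapped-by P1 ✓
(P8, P5): P8 overlapped-by P5 ✓
(P9, P2): P9 overlapped-by P2 ✓
Count: 8.

8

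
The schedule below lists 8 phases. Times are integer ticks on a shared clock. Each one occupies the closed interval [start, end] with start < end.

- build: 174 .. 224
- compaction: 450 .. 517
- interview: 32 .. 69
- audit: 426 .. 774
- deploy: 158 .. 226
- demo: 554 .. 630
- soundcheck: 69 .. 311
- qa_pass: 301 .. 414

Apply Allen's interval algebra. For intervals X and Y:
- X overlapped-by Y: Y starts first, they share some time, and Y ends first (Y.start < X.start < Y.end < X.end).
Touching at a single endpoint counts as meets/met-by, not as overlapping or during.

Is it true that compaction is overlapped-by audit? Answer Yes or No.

compaction = [450, 517], audit = [426, 774].
Actual relation of compaction to audit: during.
Asked whether 'overlapped-by' holds → No.

No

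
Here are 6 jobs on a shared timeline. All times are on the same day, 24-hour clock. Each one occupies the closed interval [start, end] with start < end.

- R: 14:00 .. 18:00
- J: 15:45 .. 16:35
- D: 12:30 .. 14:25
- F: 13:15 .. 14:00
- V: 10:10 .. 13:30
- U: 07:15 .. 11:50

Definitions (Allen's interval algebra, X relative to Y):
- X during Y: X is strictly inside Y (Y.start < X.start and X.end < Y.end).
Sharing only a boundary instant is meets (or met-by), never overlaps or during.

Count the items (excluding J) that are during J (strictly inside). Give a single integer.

0

Target J = [15:45, 16:35].
D [12:30, 14:25] → before → no.
F [13:15, 14:00] → before → no.
R [14:00, 18:00] → contains → no.
U [07:15, 11:50] → before → no.
V [10:10, 13:30] → before → no.
Total: 0.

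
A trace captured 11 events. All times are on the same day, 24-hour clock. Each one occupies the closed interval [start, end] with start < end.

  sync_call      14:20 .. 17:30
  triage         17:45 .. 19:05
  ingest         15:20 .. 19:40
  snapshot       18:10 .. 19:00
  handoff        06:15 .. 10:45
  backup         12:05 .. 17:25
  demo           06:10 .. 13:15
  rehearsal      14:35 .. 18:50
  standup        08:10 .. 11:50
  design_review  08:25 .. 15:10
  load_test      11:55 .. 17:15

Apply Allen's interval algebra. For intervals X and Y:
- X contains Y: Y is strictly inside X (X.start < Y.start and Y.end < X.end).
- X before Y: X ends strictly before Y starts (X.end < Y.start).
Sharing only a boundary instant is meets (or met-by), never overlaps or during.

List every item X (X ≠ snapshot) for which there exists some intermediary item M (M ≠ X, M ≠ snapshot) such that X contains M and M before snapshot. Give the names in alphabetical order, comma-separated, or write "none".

demo

Target snapshot = [18:10, 19:00].
Intermediaries M with M before snapshot: backup, demo, design_review, handoff, load_test, standup, sync_call.
Via backup — items with X contains backup: none.
Via demo — items with X contains demo: none.
Via design_review — items with X contains design_review: none.
Via handoff — items with X contains handoff: demo.
Via load_test — items with X contains load_test: none.
Via standup — items with X contains standup: demo.
Via sync_call — items with X contains sync_call: none.
Union: demo.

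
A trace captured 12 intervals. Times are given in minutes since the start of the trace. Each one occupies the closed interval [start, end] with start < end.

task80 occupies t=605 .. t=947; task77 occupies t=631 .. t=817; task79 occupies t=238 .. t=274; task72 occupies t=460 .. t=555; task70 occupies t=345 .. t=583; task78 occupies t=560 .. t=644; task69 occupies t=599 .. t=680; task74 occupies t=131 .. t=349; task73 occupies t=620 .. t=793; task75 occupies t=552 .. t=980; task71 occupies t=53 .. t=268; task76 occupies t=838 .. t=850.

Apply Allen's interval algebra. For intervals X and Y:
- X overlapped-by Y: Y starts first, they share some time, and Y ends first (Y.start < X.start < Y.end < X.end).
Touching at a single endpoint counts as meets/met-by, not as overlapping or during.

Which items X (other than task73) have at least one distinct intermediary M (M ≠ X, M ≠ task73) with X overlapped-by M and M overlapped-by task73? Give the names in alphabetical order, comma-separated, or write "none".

none

Target task73 = [t=620, t=793].
Intermediaries M with M overlapped-by task73: task77.
Via task77 — items with X overlapped-by task77: none.
Union: none.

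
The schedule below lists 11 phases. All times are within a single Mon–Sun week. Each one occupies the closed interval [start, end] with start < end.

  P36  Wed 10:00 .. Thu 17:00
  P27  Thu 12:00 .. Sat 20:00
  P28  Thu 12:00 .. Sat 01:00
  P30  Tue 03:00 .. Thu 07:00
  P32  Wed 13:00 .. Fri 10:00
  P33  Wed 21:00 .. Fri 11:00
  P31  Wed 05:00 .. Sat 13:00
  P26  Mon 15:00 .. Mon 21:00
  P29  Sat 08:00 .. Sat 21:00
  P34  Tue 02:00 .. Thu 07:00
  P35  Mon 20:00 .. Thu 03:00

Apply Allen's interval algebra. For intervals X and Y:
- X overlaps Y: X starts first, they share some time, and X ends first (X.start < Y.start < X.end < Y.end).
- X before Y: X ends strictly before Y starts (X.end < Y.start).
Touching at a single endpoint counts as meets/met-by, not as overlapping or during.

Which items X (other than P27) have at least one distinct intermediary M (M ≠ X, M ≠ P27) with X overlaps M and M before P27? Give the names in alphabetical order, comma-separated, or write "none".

P26, P35

Target P27 = [Thu 12:00, Sat 20:00].
Intermediaries M with M before P27: P26, P30, P34, P35.
Via P26 — items with X overlaps P26: none.
Via P30 — items with X overlaps P30: P35.
Via P34 — items with X overlaps P34: P35.
Via P35 — items with X overlaps P35: P26.
Union: P26, P35.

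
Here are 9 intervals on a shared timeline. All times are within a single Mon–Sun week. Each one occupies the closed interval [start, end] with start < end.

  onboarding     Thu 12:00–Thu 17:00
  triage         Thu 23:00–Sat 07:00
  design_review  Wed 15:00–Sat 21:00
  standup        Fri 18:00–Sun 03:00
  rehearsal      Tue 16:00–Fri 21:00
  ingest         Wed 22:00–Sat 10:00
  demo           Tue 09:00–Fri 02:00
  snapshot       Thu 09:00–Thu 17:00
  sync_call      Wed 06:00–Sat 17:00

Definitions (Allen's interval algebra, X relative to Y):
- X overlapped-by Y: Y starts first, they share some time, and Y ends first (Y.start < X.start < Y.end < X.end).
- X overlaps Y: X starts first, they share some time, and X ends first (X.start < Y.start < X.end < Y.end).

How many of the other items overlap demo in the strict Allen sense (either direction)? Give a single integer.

5

Target demo = [Tue 09:00, Fri 02:00].
design_review [Wed 15:00, Sat 21:00] → overlapped-by → counts.
ingest [Wed 22:00, Sat 10:00] → overlapped-by → counts.
onboarding [Thu 12:00, Thu 17:00] → during → no.
rehearsal [Tue 16:00, Fri 21:00] → overlapped-by → counts.
snapshot [Thu 09:00, Thu 17:00] → during → no.
standup [Fri 18:00, Sun 03:00] → after → no.
sync_call [Wed 06:00, Sat 17:00] → overlapped-by → counts.
triage [Thu 23:00, Sat 07:00] → overlapped-by → counts.
Total: 5.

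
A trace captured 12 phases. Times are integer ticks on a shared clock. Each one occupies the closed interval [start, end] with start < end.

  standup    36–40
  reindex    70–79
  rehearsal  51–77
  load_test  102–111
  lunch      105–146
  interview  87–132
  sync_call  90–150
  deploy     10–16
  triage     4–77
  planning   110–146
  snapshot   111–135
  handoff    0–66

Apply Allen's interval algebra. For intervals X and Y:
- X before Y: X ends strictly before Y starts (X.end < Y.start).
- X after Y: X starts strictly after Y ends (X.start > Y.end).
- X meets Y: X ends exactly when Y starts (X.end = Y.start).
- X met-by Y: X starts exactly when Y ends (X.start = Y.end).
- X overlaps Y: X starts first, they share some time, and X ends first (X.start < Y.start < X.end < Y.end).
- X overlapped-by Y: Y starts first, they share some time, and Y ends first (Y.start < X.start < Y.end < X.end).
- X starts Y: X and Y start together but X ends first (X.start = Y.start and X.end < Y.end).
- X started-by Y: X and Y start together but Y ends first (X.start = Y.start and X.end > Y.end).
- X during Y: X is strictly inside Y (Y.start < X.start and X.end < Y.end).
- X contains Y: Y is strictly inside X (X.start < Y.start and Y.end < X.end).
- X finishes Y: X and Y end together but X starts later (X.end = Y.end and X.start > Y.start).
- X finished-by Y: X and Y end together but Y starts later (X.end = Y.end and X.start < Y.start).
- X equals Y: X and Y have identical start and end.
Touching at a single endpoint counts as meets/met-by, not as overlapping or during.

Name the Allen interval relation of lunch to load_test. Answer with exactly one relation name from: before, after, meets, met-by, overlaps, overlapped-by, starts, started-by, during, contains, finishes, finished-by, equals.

overlapped-by

lunch = [105, 146]; load_test = [102, 111].
Compare endpoints: lunch.start > load_test.start, lunch.start < load_test.end, lunch.end > load_test.start, lunch.end > load_test.end.
That pattern is 'overlapped-by'.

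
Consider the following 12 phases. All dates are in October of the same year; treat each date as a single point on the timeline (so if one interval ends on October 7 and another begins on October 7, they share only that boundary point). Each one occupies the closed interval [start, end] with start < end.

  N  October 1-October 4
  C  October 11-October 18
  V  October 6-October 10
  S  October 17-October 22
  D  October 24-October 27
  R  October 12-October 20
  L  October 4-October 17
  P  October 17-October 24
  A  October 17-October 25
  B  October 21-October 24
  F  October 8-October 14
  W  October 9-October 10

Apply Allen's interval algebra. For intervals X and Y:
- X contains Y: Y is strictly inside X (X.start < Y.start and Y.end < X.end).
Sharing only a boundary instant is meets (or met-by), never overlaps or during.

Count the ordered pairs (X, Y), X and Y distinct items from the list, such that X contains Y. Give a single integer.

5

Checking all 132 ordered pairs for relation 'contains'; matching pairs in alphabetical order:
(A, B): A contains B ✓
(F, W): F contains W ✓
(L, F): L contains F ✓
(L, V): L contains V ✓
(L, W): L contains W ✓
Count: 5.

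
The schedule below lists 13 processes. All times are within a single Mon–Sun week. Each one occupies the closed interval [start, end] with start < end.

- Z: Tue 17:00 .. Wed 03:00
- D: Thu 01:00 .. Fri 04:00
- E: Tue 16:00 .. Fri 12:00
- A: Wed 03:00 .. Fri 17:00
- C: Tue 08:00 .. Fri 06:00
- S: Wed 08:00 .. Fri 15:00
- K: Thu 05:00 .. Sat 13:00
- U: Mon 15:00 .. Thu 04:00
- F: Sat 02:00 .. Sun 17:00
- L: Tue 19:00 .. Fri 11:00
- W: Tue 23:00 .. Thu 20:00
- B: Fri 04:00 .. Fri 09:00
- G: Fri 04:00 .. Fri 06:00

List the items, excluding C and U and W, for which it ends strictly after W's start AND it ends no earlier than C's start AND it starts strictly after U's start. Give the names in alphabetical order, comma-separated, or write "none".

A, B, D, E, F, G, K, L, S, Z

Conditions: its end is strictly after W's start (X.end > Tue 23:00) AND its end is no earlier than C's start (X.end >= Tue 08:00) AND its start is strictly after U's start (X.start > Mon 15:00).
A: end Fri 17:00 > Tue 23:00? ✓; end Fri 17:00 >= Tue 08:00? ✓; start Wed 03:00 > Mon 15:00? ✓ → yes.
B: end Fri 09:00 > Tue 23:00? ✓; end Fri 09:00 >= Tue 08:00? ✓; start Fri 04:00 > Mon 15:00? ✓ → yes.
D: end Fri 04:00 > Tue 23:00? ✓; end Fri 04:00 >= Tue 08:00? ✓; start Thu 01:00 > Mon 15:00? ✓ → yes.
E: end Fri 12:00 > Tue 23:00? ✓; end Fri 12:00 >= Tue 08:00? ✓; start Tue 16:00 > Mon 15:00? ✓ → yes.
F: end Sun 17:00 > Tue 23:00? ✓; end Sun 17:00 >= Tue 08:00? ✓; start Sat 02:00 > Mon 15:00? ✓ → yes.
G: end Fri 06:00 > Tue 23:00? ✓; end Fri 06:00 >= Tue 08:00? ✓; start Fri 04:00 > Mon 15:00? ✓ → yes.
K: end Sat 13:00 > Tue 23:00? ✓; end Sat 13:00 >= Tue 08:00? ✓; start Thu 05:00 > Mon 15:00? ✓ → yes.
L: end Fri 11:00 > Tue 23:00? ✓; end Fri 11:00 >= Tue 08:00? ✓; start Tue 19:00 > Mon 15:00? ✓ → yes.
S: end Fri 15:00 > Tue 23:00? ✓; end Fri 15:00 >= Tue 08:00? ✓; start Wed 08:00 > Mon 15:00? ✓ → yes.
Z: end Wed 03:00 > Tue 23:00? ✓; end Wed 03:00 >= Tue 08:00? ✓; start Tue 17:00 > Mon 15:00? ✓ → yes.
Result: A, B, D, E, F, G, K, L, S, Z.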